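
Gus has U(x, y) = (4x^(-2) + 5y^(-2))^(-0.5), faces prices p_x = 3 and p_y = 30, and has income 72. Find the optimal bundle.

For CES with ρ = -2, MRS = (4/5)·(y/x)^3.
Tangency: set MRS = p_x/p_y = 3/30 = 0.1.
So (y/x)^3 = 0.125; taking the cube root, y/x = 0.5, i.e. y = 0.5·x.
Substitute into the budget 3·x + 30·y = 72: 18·x = 72, so x* = 4 and y* = 0.5·4 = 2.

x* = 4, y* = 2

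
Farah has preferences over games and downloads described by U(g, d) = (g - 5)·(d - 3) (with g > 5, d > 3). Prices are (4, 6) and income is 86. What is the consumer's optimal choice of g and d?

MU_g = (d−3), MU_d = (g−5).
MRS = (d−3)/(g−5).
Tangency: set MRS = p_g/p_d = 4/6 = 2/3.
So (d − 3)/(g − 5) = 2/3, i.e. (d − 3) = (2/3)·(g − 5).
Rewrite the budget in excess-of-subsistence terms: 4·(g − 5) + 6·(d − 3) = 86 − 4·5 − 6·3 = 48.
Substituting, 8·(g − 5) = 48, so g − 5 = 6 and g* = 11.
Then d − 3 = (2/3)·6 = 4, so d* = 7.

g* = 11, d* = 7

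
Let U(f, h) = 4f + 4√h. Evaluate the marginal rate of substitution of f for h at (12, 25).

MU_f = 4, MU_h = 4/(2√h).
MRS = 4 ÷ (4/(2√h)).
At (12, 25): MRS = 10.
That is, one extra unit of f is worth 10 units of h at the margin.

MRS = 10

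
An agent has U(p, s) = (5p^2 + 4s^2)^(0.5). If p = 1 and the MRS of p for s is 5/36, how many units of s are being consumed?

For CES with ρ = 2, MRS = (5/4)·(s/p)^(-1).
Setting (5/4)·(s/1)^(-1) = 5/36 gives (s/1)^(-1) = 1/9, so s/1 = 9 and s = 9.

s = 9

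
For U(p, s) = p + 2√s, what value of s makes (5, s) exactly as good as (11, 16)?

s = 49

U(11, 16) = 19.
Set U(5, s) = 19 and solve.
With p = 5: 2√s = 19 − 5 = 14, so √s = 7 and s = 49.
Check: U(5, 49) = 19.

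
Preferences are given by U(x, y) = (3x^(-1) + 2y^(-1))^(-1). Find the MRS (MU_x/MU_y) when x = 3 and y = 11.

For CES with ρ = -1, MRS = (3/2)·(y/x)^2.
At (3, 11): MRS = 121/6.
The indifference curve has slope −121/6 at this bundle.

MRS = 121/6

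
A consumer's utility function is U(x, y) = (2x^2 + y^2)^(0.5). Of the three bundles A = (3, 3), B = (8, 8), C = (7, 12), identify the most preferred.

Bundle C

Evaluate utility at each bundle:
U(A) = 5.196.
U(B) = 13.856.
U(C) = 15.556.
Highest utility is C, so C ≻ B ≻ A.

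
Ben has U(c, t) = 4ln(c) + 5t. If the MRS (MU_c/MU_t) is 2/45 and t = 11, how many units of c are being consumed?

c = 18

MU_c = 4/c, MU_t = 5.
MRS = 4/c ÷ 5.
MRS depends only on c: 0.8/c = 2/45 ⇒ c = 0.8/(2/45) = 18.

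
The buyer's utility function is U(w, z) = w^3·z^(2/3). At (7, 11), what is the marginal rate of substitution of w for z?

MRS = 99/14

MU_w = 3·w^2·z^(2/3) and MU_z = 2/3·w^3·z^(-1/3).
MRS = MU_w/MU_z = (4.5)·z/w.
At (7, 11): MRS = 99/14.
The indifference curve has slope −99/14 at this bundle.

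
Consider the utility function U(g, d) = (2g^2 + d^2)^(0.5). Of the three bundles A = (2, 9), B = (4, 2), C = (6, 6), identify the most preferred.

Bundle C

Evaluate utility at each bundle:
U(A) = 9.434.
U(B) = 6.000.
U(C) = 10.392.
Highest utility is C, so C ≻ A ≻ B.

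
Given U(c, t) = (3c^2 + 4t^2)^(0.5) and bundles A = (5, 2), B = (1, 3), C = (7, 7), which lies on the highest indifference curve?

Evaluate utility at each bundle:
U(A) = 9.539.
U(B) = 6.245.
U(C) = 18.520.
Highest utility is C, so C ≻ A ≻ B.

Bundle C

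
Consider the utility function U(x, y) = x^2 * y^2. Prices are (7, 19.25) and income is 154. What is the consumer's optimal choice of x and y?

x* = 11, y* = 4

MU_x = 2·x·y^2 and MU_y = 2·x^2·y.
MRS = MU_x/MU_y = y/x.
Tangency: set MRS = p_x/p_y = 7/19.25 = 4/11.
So y/x = 4/11, i.e. y = (4/11)·x.
Substitute into the budget 7·x + 19.25·y = 154: 14·x = 154, so x* = 11.
Then y* = (4/11)·11 = 4.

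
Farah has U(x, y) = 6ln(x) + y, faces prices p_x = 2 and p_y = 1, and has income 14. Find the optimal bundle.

x* = 3, y* = 8

MU_x = 6/x, MU_y = 1.
MRS = 6/x ÷ 1.
Tangency: set MRS = p_x/p_y = 2/1 = 2.
MRS depends only on x: 6/x = 2 ⇒ x* = 6/2 = 3.
From the budget, 1·y = 14 − 2·3 = 8, so y* = 8.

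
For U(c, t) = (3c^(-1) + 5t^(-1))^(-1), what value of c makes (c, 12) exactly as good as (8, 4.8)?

U depends on (c, t) only through S = 3c^(-1) + 5t^(-1), so equal utility means equal S. At (8, 4.8): S = 17/12.
With t = 12: 5·12^(-1) = 5/12, so 3c^(-1) = 17/12 − 5/12 = 1, i.e. c^(-1) = 1/3.
Hence c = 1/(1/3) = 3.
Check: U(3, 12) = 0.7059.

c = 3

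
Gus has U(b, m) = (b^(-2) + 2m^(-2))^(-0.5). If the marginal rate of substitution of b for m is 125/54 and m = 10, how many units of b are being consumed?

For CES with ρ = -2, MRS = (1/2)·(m/b)^3.
Setting (1/2)·(10/b)^3 = 125/54 gives (10/b)^3 = 125/27, so 10/b = 5/3 and b = 6.

b = 6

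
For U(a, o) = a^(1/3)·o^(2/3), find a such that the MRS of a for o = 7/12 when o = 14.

MU_a = 1/3·a^(-2/3)·o^(2/3) and MU_o = 2/3·a^(1/3)·o^(-1/3).
MRS = MU_a/MU_o = (0.5)·o/a.
Substitute o = 14: MRS = 7/a. Setting 7/a = 7/12 gives a = 7/(7/12) = 12.

a = 12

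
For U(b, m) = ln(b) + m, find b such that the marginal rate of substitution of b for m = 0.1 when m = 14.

MU_b = 1/b, MU_m = 1.
MRS = 1/b ÷ 1.
MRS depends only on b: 1/b = 0.1 ⇒ b = 1/0.1 = 10.

b = 10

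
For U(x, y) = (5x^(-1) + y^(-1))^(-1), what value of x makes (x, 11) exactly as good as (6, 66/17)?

U depends on (x, y) only through S = 5x^(-1) + y^(-1), so equal utility means equal S. At (6, 66/17): S = 12/11.
With y = 11: 11^(-1) = 1/11, so 5x^(-1) = 12/11 − 1/11 = 1, i.e. x^(-1) = 0.2.
Hence x = 1/0.2 = 5.
Check: U(5, 11) = 0.9167.

x = 5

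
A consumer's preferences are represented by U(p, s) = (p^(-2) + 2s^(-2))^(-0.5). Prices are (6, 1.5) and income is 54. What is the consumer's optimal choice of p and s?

For CES with ρ = -2, MRS = (1/2)·(s/p)^3.
Tangency: set MRS = p_p/p_s = 6/1.5 = 4.
So (s/p)^3 = 8; taking the cube root, s/p = 2, i.e. s = 2·p.
Substitute into the budget 6·p + 1.5·s = 54: 9·p = 54, so p* = 6 and s* = 2·6 = 12.

p* = 6, s* = 12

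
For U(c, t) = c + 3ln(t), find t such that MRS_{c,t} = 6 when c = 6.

t = 18

MU_c = 1, MU_t = 3/t.
MRS = 1 ÷ (3/t).
MRS depends only on t: (1/3)·t = 6 ⇒ t = 6/(1/3) = 18.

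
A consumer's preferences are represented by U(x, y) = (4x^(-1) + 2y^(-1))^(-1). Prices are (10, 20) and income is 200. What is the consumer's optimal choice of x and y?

x* = 10, y* = 5

For CES with ρ = -1, MRS = (4/2)·(y/x)^2.
Tangency: set MRS = p_x/p_y = 10/20 = 0.5.
So (y/x)^2 = 0.25; taking the square root, y/x = 0.5, i.e. y = 0.5·x.
Substitute into the budget 10·x + 20·y = 200: 20·x = 200, so x* = 10 and y* = 0.5·10 = 5.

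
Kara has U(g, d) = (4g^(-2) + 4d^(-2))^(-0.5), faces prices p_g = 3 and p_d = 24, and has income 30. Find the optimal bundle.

g* = 2, d* = 1

For CES with ρ = -2, MRS = (d/g)^3.
Tangency: set MRS = p_g/p_d = 3/24 = 0.125.
So (d/g)^3 = 0.125; taking the cube root, d/g = 0.5, i.e. d = 0.5·g.
Substitute into the budget 3·g + 24·d = 30: 15·g = 30, so g* = 2 and d* = 0.5·2 = 1.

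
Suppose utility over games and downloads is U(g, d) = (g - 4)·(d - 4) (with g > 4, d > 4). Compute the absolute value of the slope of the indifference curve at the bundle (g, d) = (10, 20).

MRS = 8/3

MU_g = (d−4), MU_d = (g−4).
MRS = (d−4)/(g−4).
At (10, 20): MRS = 8/3.
The indifference curve has slope −8/3 at this bundle.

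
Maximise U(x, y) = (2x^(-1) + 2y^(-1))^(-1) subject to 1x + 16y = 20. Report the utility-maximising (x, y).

For CES with ρ = -1, MRS = (y/x)^2.
Tangency: set MRS = p_x/p_y = 1/16.
So (y/x)^2 = 1/16; taking the square root, y/x = 0.25, i.e. y = 0.25·x.
Substitute into the budget 1·x + 16·y = 20: 5·x = 20, so x* = 4 and y* = 0.25·4 = 1.

x* = 4, y* = 1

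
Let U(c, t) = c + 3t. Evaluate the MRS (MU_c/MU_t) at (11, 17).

MRS = 1/3

MU_c = 1, MU_t = 3, so MRS = 1/3 at every bundle.
At (11, 17): MRS = 1/3.
So at (11, 17) the consumer would give up 1/3 units of t for one more unit of c.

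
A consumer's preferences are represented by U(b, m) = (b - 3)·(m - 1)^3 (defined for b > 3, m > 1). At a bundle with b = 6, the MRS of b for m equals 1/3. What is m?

m = 4

MU_b = (m−1)^3, MU_m = 3·(b−3)·(m−1)^2.
MRS = (1/3)·(m−1)/(b−3).
Substitute b = 6: MRS = (m − 1)/9. Setting this equal to 1/3 gives m − 1 = (1/3)·9 = 3, so m = 4.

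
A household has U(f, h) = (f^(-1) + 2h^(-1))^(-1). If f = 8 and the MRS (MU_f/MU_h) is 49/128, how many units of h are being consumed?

h = 7

For CES with ρ = -1, MRS = (1/2)·(h/f)^2.
Setting (1/2)·(h/8)^2 = 49/128 gives (h/8)^2 = 49/64, so h/8 = 0.875 and h = 7.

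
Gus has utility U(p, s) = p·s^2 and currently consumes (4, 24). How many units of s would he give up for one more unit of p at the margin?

MU_p = s^2 and MU_s = 2·p·s.
MRS = MU_p/MU_s = (1/2)·s/p.
At (4, 24): MRS = 3.
The indifference curve has slope −3 at this bundle.

MRS = 3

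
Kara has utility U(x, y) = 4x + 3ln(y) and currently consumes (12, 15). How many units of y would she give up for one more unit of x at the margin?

MU_x = 4, MU_y = 3/y.
MRS = 4 ÷ (3/y).
At (12, 15): MRS = 20.
So at (12, 15) the consumer would give up 20 units of y for one more unit of x.

MRS = 20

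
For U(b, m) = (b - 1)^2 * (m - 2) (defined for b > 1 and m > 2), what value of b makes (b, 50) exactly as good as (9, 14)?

b = 5

U(9, 14) = 768.
Set U(b, 50) = 768 and solve.
With m = 50: (50 − 2) = 48, so (b − 1)^2 = 768/48 = 16.
Taking the square root (with b > 1): b − 1 = 4, so b = 5.
Check: U(5, 50) = 768.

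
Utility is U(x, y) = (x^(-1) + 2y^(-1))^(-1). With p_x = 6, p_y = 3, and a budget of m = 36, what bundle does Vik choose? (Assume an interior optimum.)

For CES with ρ = -1, MRS = (1/2)·(y/x)^2.
Tangency: set MRS = p_x/p_y = 6/3 = 2.
So (y/x)^2 = 4; taking the square root, y/x = 2, i.e. y = 2·x.
Substitute into the budget 6·x + 3·y = 36: 12·x = 36, so x* = 3 and y* = 2·3 = 6.

x* = 3, y* = 6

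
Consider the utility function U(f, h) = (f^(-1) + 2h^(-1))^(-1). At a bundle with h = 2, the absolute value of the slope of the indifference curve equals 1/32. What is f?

For CES with ρ = -1, MRS = (1/2)·(h/f)^2.
Setting (1/2)·(2/f)^2 = 1/32 gives (2/f)^2 = 1/16, so 2/f = 0.25 and f = 8.

f = 8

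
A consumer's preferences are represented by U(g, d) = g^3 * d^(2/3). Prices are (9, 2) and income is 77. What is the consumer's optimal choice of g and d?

g* = 7, d* = 7

MU_g = 3·g^2·d^(2/3) and MU_d = 2/3·g^3·d^(-1/3).
MRS = MU_g/MU_d = (4.5)·d/g.
Tangency: set MRS = p_g/p_d = 9/2 = 4.5.
So (4.5)·d/g = 4.5, i.e. d = g.
Substitute into the budget 9·g + 2·d = 77: 11·g = 77, so g* = 7.
Then d* = 7.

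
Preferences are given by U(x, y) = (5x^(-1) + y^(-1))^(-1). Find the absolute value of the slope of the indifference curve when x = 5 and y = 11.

For CES with ρ = -1, MRS = (5/1)·(y/x)^2.
At (5, 11): MRS = 24.2.
The indifference curve has slope −24.2 at this bundle.

MRS = 24.2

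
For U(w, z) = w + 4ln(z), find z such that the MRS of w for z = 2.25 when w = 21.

z = 9

MU_w = 1, MU_z = 4/z.
MRS = 1 ÷ (4/z).
MRS depends only on z: 0.25·z = 2.25 ⇒ z = 2.25/0.25 = 9.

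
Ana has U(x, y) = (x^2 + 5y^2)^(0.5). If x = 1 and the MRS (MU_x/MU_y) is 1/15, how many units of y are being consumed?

For CES with ρ = 2, MRS = (1/5)·(y/x)^(-1).
Setting (1/5)·(y/1)^(-1) = 1/15 gives (y/1)^(-1) = 1/3, so y/1 = 3 and y = 3.

y = 3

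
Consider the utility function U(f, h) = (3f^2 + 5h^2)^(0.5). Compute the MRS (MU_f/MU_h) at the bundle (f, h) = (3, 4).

For CES with ρ = 2, MRS = (3/5)·(h/f)^(-1).
At (3, 4): MRS = 0.45.
The indifference curve has slope −0.45 at this bundle.

MRS = 0.45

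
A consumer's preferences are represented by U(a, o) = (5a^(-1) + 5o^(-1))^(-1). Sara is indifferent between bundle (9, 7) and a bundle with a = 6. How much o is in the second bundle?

o = 126/11

U depends on (a, o) only through S = 5a^(-1) + 5o^(-1), so equal utility means equal S. At (9, 7): S = 80/63.
With a = 6: 5·6^(-1) = 5/6, so 5o^(-1) = 80/63 − 5/6 = 55/126, i.e. o^(-1) = 11/126.
Hence o = 1/(11/126) = 126/11.
Check: U(6, 126/11) = 0.7875.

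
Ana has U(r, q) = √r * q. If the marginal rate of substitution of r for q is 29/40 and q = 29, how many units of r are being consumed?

MU_r = 0.5·r^(-0.5)·q and MU_q = √r.
MRS = MU_r/MU_q = (0.5)·q/r.
Substitute q = 29: MRS = 14.5/r. Setting 14.5/r = 29/40 gives r = 14.5/(29/40) = 20.

r = 20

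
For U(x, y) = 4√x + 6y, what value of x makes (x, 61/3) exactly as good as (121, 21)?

U(121, 21) = 170.
Set U(x, 61/3) = 170 and solve.
With y = 61/3: 4√x = 170 − 6·61/3 = 48, so √x = 12 and x = 144.
Check: U(144, 61/3) = 170.

x = 144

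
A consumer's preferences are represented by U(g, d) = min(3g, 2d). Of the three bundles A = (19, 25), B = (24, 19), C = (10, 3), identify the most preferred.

Bundle A

Evaluate utility at each bundle:
U(A) = 50.
U(B) = 38.
U(C) = 6.
Highest utility is A, so A ≻ B ≻ C.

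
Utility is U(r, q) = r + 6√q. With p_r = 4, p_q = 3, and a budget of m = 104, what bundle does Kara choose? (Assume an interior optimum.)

MU_r = 1, MU_q = 6/(2√q).
MRS = 1 ÷ (6/(2√q)).
Tangency: set MRS = p_r/p_q = 4/3.
MRS depends only on q: (1/3)·√q = 4/3 ⇒ √q = (4/3)/(1/3) = 4 ⇒ q* = 16.
From the budget, 4·r = 104 − 3·16 = 56, so r* = 14.

r* = 14, q* = 16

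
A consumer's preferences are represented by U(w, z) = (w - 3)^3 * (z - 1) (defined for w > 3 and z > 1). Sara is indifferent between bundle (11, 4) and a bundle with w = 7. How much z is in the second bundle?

U(11, 4) = 1536.
Set U(7, z) = 1536 and solve.
With w = 7: (7 − 3)^3 = 64, so (z − 1) = 1536/64 = 24.
So z = 1 + 24 = 25.
Check: U(7, 25) = 1536.

z = 25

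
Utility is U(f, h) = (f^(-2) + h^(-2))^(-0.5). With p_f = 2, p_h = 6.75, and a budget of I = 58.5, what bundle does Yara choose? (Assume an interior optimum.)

f* = 9, h* = 6

For CES with ρ = -2, MRS = (h/f)^3.
Tangency: set MRS = p_f/p_h = 2/6.75 = 8/27.
So (h/f)^3 = 8/27; taking the cube root, h/f = 2/3, i.e. h = (2/3)·f.
Substitute into the budget 2·f + 6.75·h = 58.5: 6.5·f = 58.5, so f* = 9 and h* = (2/3)·9 = 6.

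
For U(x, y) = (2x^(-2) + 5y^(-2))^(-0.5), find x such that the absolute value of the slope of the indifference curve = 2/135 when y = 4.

For CES with ρ = -2, MRS = (2/5)·(y/x)^3.
Setting (2/5)·(4/x)^3 = 2/135 gives (4/x)^3 = 1/27, so 4/x = 1/3 and x = 12.

x = 12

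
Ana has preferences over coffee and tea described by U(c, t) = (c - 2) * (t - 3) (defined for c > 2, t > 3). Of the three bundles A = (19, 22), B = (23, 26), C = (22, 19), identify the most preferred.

Evaluate utility at each bundle:
U(A) = 323.
U(B) = 483.
U(C) = 320.
Highest utility is B, so B ≻ A ≻ C.

Bundle B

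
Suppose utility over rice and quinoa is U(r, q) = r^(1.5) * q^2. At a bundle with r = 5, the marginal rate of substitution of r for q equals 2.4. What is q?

q = 16

MU_r = 1.5·√r·q^2 and MU_q = 2·r^(1.5)·q.
MRS = MU_r/MU_q = (0.75)·q/r.
Substitute r = 5: MRS = q/(20/3). Setting q/(20/3) = 2.4 gives q = 2.4·(20/3) = 16.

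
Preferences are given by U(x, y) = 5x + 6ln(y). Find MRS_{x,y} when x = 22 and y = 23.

MU_x = 5, MU_y = 6/y.
MRS = 5 ÷ (6/y).
At (22, 23): MRS = 115/6.
The indifference curve has slope −115/6 at this bundle.

MRS = 115/6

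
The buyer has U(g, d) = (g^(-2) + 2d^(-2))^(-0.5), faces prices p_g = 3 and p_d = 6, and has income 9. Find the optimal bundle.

For CES with ρ = -2, MRS = (1/2)·(d/g)^3.
Tangency: set MRS = p_g/p_d = 3/6 = 0.5.
So (d/g)^3 = 1; taking the cube root, d/g = 1, i.e. d = g.
Substitute into the budget 3·g + 6·d = 9: 9·g = 9, so g* = 1 and d* = 1.

g* = 1, d* = 1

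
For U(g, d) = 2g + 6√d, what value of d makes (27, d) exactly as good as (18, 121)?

U(18, 121) = 102.
Set U(27, d) = 102 and solve.
With g = 27: 6√d = 102 − 2·27 = 48, so √d = 8 and d = 64.
Check: U(27, 64) = 102.

d = 64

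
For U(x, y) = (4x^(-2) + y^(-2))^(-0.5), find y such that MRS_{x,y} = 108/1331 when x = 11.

y = 3

For CES with ρ = -2, MRS = (4/1)·(y/x)^3.
Setting (4/1)·(y/11)^3 = 108/1331 gives (y/11)^3 = 27/1331, so y/11 = 3/11 and y = 3.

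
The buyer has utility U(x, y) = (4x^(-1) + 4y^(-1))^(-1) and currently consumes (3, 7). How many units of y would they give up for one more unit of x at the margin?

For CES with ρ = -1, MRS = (y/x)^2.
At (3, 7): MRS = 49/9.
The indifference curve has slope −49/9 at this bundle.

MRS = 49/9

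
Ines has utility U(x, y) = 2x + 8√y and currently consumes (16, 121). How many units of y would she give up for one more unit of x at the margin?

MRS = 5.5

MU_x = 2, MU_y = 8/(2√y).
MRS = 2 ÷ (8/(2√y)).
At (16, 121): MRS = 5.5.
That is, one extra unit of x is worth 5.5 units of y at the margin.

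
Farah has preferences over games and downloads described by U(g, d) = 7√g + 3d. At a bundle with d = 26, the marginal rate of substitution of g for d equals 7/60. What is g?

g = 100

MU_g = 7/(2√g), MU_d = 3.
MRS = 7/(2√g) ÷ 3.
MRS depends only on g: (7/6)/√g = 7/60 ⇒ √g = (7/6)/(7/60) = 10 ⇒ g = 100.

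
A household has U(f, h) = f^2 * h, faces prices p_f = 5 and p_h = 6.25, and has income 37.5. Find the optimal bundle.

f* = 5, h* = 2

MU_f = 2·f·h and MU_h = f^2.
MRS = MU_f/MU_h = (2/1)·h/f.
Tangency: set MRS = p_f/p_h = 5/6.25 = 0.8.
So (2/1)·h/f = 0.8, i.e. h = 0.4·f.
Substitute into the budget 5·f + 6.25·h = 37.5: 7.5·f = 37.5, so f* = 5.
Then h* = 0.4·5 = 2.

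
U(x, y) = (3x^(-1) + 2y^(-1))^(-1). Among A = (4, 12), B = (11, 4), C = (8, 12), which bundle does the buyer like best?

Bundle C

Evaluate utility at each bundle:
U(A) = 1.091.
U(B) = 1.294.
U(C) = 1.846.
Highest utility is C, so C ≻ B ≻ A.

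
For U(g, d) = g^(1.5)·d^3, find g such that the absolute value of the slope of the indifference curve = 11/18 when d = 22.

MU_g = 1.5·√g·d^3 and MU_d = 3·g^(1.5)·d^2.
MRS = MU_g/MU_d = (0.5)·d/g.
Substitute d = 22: MRS = 11/g. Setting 11/g = 11/18 gives g = 11/(11/18) = 18.

g = 18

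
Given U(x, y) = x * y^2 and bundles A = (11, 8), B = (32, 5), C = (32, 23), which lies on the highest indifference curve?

Bundle C

Evaluate utility at each bundle:
U(A) = 704.
U(B) = 800.
U(C) = 16928.
Highest utility is C, so C ≻ B ≻ A.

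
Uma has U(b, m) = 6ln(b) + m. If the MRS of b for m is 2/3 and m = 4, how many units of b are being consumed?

MU_b = 6/b, MU_m = 1.
MRS = 6/b ÷ 1.
MRS depends only on b: 6/b = 2/3 ⇒ b = 6/(2/3) = 9.

b = 9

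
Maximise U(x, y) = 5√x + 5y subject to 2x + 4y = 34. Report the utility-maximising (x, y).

MU_x = 5/(2√x), MU_y = 5.
MRS = 5/(2√x) ÷ 5.
Tangency: set MRS = p_x/p_y = 2/4 = 0.5.
MRS depends only on x: 0.5/√x = 0.5 ⇒ √x = 0.5/0.5 = 1 ⇒ x* = 1.
From the budget, 4·y = 34 − 2·1 = 32, so y* = 8.

x* = 1, y* = 8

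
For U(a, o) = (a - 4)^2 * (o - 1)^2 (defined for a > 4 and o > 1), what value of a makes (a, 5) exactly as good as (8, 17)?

U(8, 17) = 4096.
Set U(a, 5) = 4096 and solve.
With o = 5: (5 − 1)^2 = 16, so (a − 4)^2 = 4096/16 = 256.
Taking the square root (with a > 4): a − 4 = 16, so a = 20.
Check: U(20, 5) = 4096.

a = 20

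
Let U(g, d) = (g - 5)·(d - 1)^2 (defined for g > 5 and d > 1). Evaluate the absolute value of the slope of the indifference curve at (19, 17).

MU_g = (d−1)^2, MU_d = 2·(g−5)·(d−1).
MRS = (1/2)·(d−1)/(g−5).
At (19, 17): MRS = 4/7.
So at (19, 17) the consumer would give up 4/7 units of d for one more unit of g.

MRS = 4/7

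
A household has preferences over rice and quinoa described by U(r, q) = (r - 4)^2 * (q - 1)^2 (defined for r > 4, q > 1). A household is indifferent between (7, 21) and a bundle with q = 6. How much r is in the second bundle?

U(7, 21) = 3600.
Set U(r, 6) = 3600 and solve.
With q = 6: (6 − 1)^2 = 25, so (r − 4)^2 = 3600/25 = 144.
Taking the square root (with r > 4): r − 4 = 12, so r = 16.
Check: U(16, 6) = 3600.

r = 16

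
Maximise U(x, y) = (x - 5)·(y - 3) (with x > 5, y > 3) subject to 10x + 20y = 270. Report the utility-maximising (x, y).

x* = 13, y* = 7

MU_x = (y−3), MU_y = (x−5).
MRS = (y−3)/(x−5).
Tangency: set MRS = p_x/p_y = 10/20 = 0.5.
So (y − 3)/(x − 5) = 0.5, i.e. (y − 3) = 0.5·(x − 5).
Rewrite the budget in excess-of-subsistence terms: 10·(x − 5) + 20·(y − 3) = 270 − 10·5 − 20·3 = 160.
Substituting, 20·(x − 5) = 160, so x − 5 = 8 and x* = 13.
Then y − 3 = 0.5·8 = 4, so y* = 7.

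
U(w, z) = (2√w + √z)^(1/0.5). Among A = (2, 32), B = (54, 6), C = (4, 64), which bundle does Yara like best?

Evaluate utility at each bundle:
U(A) = 72.000.
U(B) = 294.000.
U(C) = 144.000.
Highest utility is B, so B ≻ C ≻ A.

Bundle B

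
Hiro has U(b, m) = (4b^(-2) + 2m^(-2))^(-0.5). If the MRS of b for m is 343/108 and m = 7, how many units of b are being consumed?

b = 6

For CES with ρ = -2, MRS = (4/2)·(m/b)^3.
Setting (4/2)·(7/b)^3 = 343/108 gives (7/b)^3 = 343/216, so 7/b = 7/6 and b = 6.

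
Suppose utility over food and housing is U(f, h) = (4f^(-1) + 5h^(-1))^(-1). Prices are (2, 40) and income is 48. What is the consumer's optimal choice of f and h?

f* = 4, h* = 1

For CES with ρ = -1, MRS = (4/5)·(h/f)^2.
Tangency: set MRS = p_f/p_h = 2/40 = 0.05.
So (h/f)^2 = 1/16; taking the square root, h/f = 0.25, i.e. h = 0.25·f.
Substitute into the budget 2·f + 40·h = 48: 12·f = 48, so f* = 4 and h* = 0.25·4 = 1.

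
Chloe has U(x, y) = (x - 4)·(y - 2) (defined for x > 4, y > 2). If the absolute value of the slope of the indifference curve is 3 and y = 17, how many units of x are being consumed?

x = 9

MU_x = (y−2), MU_y = (x−4).
MRS = (y−2)/(x−4).
Substitute y = 17: MRS = 15/(x − 4). Setting this equal to 3 gives x − 4 = 15/3 = 5, so x = 9.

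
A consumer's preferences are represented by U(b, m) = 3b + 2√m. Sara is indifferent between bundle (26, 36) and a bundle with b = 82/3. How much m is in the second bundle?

U(26, 36) = 90.
Set U(82/3, m) = 90 and solve.
With b = 82/3: 2√m = 90 − 3·82/3 = 8, so √m = 4 and m = 16.
Check: U(82/3, 16) = 90.

m = 16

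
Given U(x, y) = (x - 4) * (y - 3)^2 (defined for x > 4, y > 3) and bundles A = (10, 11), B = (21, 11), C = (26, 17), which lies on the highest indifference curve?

Evaluate utility at each bundle:
U(A) = 384.
U(B) = 1088.
U(C) = 4312.
Highest utility is C, so C ≻ B ≻ A.

Bundle C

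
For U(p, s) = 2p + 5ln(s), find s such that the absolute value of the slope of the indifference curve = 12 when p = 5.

s = 30

MU_p = 2, MU_s = 5/s.
MRS = 2 ÷ (5/s).
MRS depends only on s: 0.4·s = 12 ⇒ s = 12/0.4 = 30.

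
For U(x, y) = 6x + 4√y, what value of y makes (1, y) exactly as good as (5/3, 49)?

U(5/3, 49) = 38.
Set U(1, y) = 38 and solve.
With x = 1: 4√y = 38 − 6·1 = 32, so √y = 8 and y = 64.
Check: U(1, 64) = 38.

y = 64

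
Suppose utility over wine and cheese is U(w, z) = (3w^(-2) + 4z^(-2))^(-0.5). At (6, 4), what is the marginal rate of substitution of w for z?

For CES with ρ = -2, MRS = (3/4)·(z/w)^3.
At (6, 4): MRS = 2/9.
The indifference curve has slope −2/9 at this bundle.

MRS = 2/9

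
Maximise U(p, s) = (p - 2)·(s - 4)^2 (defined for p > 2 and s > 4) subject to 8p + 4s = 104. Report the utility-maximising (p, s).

p* = 5, s* = 16

MU_p = (s−4)^2, MU_s = 2·(p−2)·(s−4).
MRS = (1/2)·(s−4)/(p−2).
Tangency: set MRS = p_p/p_s = 8/4 = 2.
So (1/2)·(s − 4)/(p − 2) = 2, i.e. (s − 4) = 4·(p − 2).
Rewrite the budget in excess-of-subsistence terms: 8·(p − 2) + 4·(s − 4) = 104 − 8·2 − 4·4 = 72.
Substituting, 24·(p − 2) = 72, so p − 2 = 3 and p* = 5.
Then s − 4 = 4·3 = 12, so s* = 16.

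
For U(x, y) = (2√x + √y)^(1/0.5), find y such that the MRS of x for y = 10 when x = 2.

For CES with ρ = 0.5, MRS = (2/1)·√(y/x).
Setting (2/1)·√(y/2) = 10 gives √(y/2) = 5, so y/2 = 25 and y = 50.

y = 50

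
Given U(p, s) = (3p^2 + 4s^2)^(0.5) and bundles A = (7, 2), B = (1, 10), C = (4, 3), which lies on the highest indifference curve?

Bundle B

Evaluate utility at each bundle:
U(A) = 12.767.
U(B) = 20.075.
U(C) = 9.165.
Highest utility is B, so B ≻ A ≻ C.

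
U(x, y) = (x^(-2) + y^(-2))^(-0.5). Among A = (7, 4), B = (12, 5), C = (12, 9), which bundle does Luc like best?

Evaluate utility at each bundle:
U(A) = 3.473.
U(B) = 4.615.
U(C) = 7.200.
Highest utility is C, so C ≻ B ≻ A.

Bundle C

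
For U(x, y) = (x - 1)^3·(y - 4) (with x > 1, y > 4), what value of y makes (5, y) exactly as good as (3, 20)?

y = 6

U(3, 20) = 128.
Set U(5, y) = 128 and solve.
With x = 5: (5 − 1)^3 = 64, so (y − 4) = 128/64 = 2.
So y = 4 + 2 = 6.
Check: U(5, 6) = 128.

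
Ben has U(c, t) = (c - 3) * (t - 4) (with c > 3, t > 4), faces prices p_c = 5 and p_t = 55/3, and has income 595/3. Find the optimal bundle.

c* = 14, t* = 7

MU_c = (t−4), MU_t = (c−3).
MRS = (t−4)/(c−3).
Tangency: set MRS = p_c/p_t = 5/(55/3) = 3/11.
So (t − 4)/(c − 3) = 3/11, i.e. (t − 4) = (3/11)·(c − 3).
Rewrite the budget in excess-of-subsistence terms: 5·(c − 3) + (55/3)·(t − 4) = 595/3 − 5·3 − (55/3)·4 = 110.
Substituting, 10·(c − 3) = 110, so c − 3 = 11 and c* = 14.
Then t − 4 = (3/11)·11 = 3, so t* = 7.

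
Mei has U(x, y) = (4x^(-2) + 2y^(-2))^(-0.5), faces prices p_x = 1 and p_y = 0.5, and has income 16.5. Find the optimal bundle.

x* = 11, y* = 11

For CES with ρ = -2, MRS = (4/2)·(y/x)^3.
Tangency: set MRS = p_x/p_y = 1/0.5 = 2.
So (y/x)^3 = 1; taking the cube root, y/x = 1, i.e. y = x.
Substitute into the budget 1·x + 0.5·y = 16.5: 1.5·x = 16.5, so x* = 11 and y* = 11.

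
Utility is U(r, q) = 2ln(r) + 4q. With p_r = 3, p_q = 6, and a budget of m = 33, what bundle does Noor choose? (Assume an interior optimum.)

r* = 1, q* = 5

MU_r = 2/r, MU_q = 4.
MRS = 2/r ÷ 4.
Tangency: set MRS = p_r/p_q = 3/6 = 0.5.
MRS depends only on r: 0.5/r = 0.5 ⇒ r* = 0.5/0.5 = 1.
From the budget, 6·q = 33 − 3·1 = 30, so q* = 5.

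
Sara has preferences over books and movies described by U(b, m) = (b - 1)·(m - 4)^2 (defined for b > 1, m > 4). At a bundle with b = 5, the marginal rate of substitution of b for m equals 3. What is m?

m = 28

MU_b = (m−4)^2, MU_m = 2·(b−1)·(m−4).
MRS = (1/2)·(m−4)/(b−1).
Substitute b = 5: MRS = (m − 4)/8. Setting this equal to 3 gives m − 4 = 3·8 = 24, so m = 28.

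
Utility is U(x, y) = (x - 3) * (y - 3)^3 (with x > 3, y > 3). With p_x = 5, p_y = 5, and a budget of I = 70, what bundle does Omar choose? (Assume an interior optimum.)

MU_x = (y−3)^3, MU_y = 3·(x−3)·(y−3)^2.
MRS = (1/3)·(y−3)/(x−3).
Tangency: set MRS = p_x/p_y = 5/5 = 1.
So (1/3)·(y − 3)/(x − 3) = 1, i.e. (y − 3) = 3·(x − 3).
Rewrite the budget in excess-of-subsistence terms: 5·(x − 3) + 5·(y − 3) = 70 − 5·3 − 5·3 = 40.
Substituting, 20·(x − 3) = 40, so x − 3 = 2 and x* = 5.
Then y − 3 = 3·2 = 6, so y* = 9.

x* = 5, y* = 9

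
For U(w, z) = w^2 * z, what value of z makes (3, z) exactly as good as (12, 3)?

z = 48

U(12, 3) = 432.
Set U(3, z) = 432 and solve.
With w = 3: 3^2 = 9, so z = 432/9 = 48.
Check: U(3, 48) = 432.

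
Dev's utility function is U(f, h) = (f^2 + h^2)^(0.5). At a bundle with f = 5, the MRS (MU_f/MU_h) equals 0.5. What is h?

For CES with ρ = 2, MRS = (h/f)^(-1).
Setting (h/5)^(-1) = 0.5 gives h/5 = 2 and h = 10.

h = 10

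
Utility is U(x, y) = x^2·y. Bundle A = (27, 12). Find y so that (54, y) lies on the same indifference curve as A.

U(27, 12) = 8748.
Set U(54, y) = 8748 and solve.
With x = 54: 54^2 = 2916, so y = 8748/2916 = 3.
Check: U(54, 3) = 8748.

y = 3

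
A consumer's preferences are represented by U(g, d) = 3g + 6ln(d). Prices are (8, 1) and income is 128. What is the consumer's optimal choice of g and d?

MU_g = 3, MU_d = 6/d.
MRS = 3 ÷ (6/d).
Tangency: set MRS = p_g/p_d = 8/1 = 8.
MRS depends only on d: 0.5·d = 8 ⇒ d* = 8/0.5 = 16.
From the budget, 8·g = 128 − 1·16 = 112, so g* = 14.

g* = 14, d* = 16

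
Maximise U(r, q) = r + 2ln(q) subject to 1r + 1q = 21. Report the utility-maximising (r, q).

r* = 19, q* = 2

MU_r = 1, MU_q = 2/q.
MRS = 1 ÷ (2/q).
Tangency: set MRS = p_r/p_q = 1/1 = 1.
MRS depends only on q: 0.5·q = 1 ⇒ q* = 1/0.5 = 2.
From the budget, 1·r = 21 − 1·2 = 19, so r* = 19.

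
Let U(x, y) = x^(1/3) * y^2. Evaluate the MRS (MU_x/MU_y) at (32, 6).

MRS = 1/32

MU_x = 1/3·x^(-2/3)·y^2 and MU_y = 2·x^(1/3)·y.
MRS = MU_x/MU_y = (1/6)·y/x.
At (32, 6): MRS = 1/32.
The indifference curve has slope −1/32 at this bundle.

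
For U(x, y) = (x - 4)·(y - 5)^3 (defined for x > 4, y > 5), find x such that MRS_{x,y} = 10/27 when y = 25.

x = 22

MU_x = (y−5)^3, MU_y = 3·(x−4)·(y−5)^2.
MRS = (1/3)·(y−5)/(x−4).
Substitute y = 25: MRS = (20/3)/(x − 4). Setting this equal to 10/27 gives x − 4 = (20/3)/(10/27) = 18, so x = 22.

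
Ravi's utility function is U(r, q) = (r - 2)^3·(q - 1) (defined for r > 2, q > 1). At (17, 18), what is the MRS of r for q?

MU_r = 3·(r−2)^2·(q−1), MU_q = (r−2)^3.
MRS = (3/1)·(q−1)/(r−2).
At (17, 18): MRS = 3.4.
So at (17, 18) the consumer would give up 3.4 units of q for one more unit of r.

MRS = 3.4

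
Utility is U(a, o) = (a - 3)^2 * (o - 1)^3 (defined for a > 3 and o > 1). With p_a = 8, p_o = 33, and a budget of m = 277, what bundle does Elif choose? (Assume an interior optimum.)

a* = 14, o* = 5

MU_a = 2·(a−3)·(o−1)^3, MU_o = 3·(a−3)^2·(o−1)^2.
MRS = (2/3)·(o−1)/(a−3).
Tangency: set MRS = p_a/p_o = 8/33.
So (2/3)·(o − 1)/(a − 3) = 8/33, i.e. (o − 1) = (4/11)·(a − 3).
Rewrite the budget in excess-of-subsistence terms: 8·(a − 3) + 33·(o − 1) = 277 − 8·3 − 33·1 = 220.
Substituting, 20·(a − 3) = 220, so a − 3 = 11 and a* = 14.
Then o − 1 = (4/11)·11 = 4, so o* = 5.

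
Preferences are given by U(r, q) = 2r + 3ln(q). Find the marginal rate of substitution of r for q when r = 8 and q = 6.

MRS = 4

MU_r = 2, MU_q = 3/q.
MRS = 2 ÷ (3/q).
At (8, 6): MRS = 4.
That is, one extra unit of r is worth 4 units of q at the margin.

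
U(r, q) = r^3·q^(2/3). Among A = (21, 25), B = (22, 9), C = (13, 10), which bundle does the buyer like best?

Bundle A

Evaluate utility at each bundle:
U(A) = 79180.436.
U(B) = 46071.220.
U(C) = 10197.571.
Highest utility is A, so A ≻ B ≻ C.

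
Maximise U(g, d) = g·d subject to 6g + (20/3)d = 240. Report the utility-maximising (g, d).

g* = 20, d* = 18

MU_g = d and MU_d = g.
MRS = MU_g/MU_d = d/g.
Tangency: set MRS = p_g/p_d = 6/(20/3) = 0.9.
So d/g = 0.9, i.e. d = 0.9·g.
Substitute into the budget 6·g + (20/3)·d = 240: 12·g = 240, so g* = 20.
Then d* = 0.9·20 = 18.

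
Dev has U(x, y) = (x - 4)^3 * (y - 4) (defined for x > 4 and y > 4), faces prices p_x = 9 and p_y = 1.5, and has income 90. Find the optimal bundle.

x* = 8, y* = 12

MU_x = 3·(x−4)^2·(y−4), MU_y = (x−4)^3.
MRS = (3/1)·(y−4)/(x−4).
Tangency: set MRS = p_x/p_y = 9/1.5 = 6.
So (3/1)·(y − 4)/(x − 4) = 6, i.e. (y − 4) = 2·(x − 4).
Rewrite the budget in excess-of-subsistence terms: 9·(x − 4) + 1.5·(y − 4) = 90 − 9·4 − 1.5·4 = 48.
Substituting, 12·(x − 4) = 48, so x − 4 = 4 and x* = 8.
Then y − 4 = 2·4 = 8, so y* = 12.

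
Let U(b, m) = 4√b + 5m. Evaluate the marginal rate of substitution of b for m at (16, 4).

MU_b = 4/(2√b), MU_m = 5.
MRS = 4/(2√b) ÷ 5.
At (16, 4): MRS = 0.1.
So at (16, 4) the consumer would give up 0.1 units of m for one more unit of b.

MRS = 0.1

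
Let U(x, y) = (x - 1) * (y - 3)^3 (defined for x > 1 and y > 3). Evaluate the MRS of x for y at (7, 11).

MRS = 4/9

MU_x = (y−3)^3, MU_y = 3·(x−1)·(y−3)^2.
MRS = (1/3)·(y−3)/(x−1).
At (7, 11): MRS = 4/9.
The indifference curve has slope −4/9 at this bundle.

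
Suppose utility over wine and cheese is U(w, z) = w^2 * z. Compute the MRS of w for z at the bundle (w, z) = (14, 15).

MRS = 15/7

MU_w = 2·w·z and MU_z = w^2.
MRS = MU_w/MU_z = (2/1)·z/w.
At (14, 15): MRS = 15/7.
The indifference curve has slope −15/7 at this bundle.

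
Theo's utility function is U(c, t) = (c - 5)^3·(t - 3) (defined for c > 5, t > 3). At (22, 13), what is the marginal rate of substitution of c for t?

MU_c = 3·(c−5)^2·(t−3), MU_t = (c−5)^3.
MRS = (3/1)·(t−3)/(c−5).
At (22, 13): MRS = 30/17.
The indifference curve has slope −30/17 at this bundle.

MRS = 30/17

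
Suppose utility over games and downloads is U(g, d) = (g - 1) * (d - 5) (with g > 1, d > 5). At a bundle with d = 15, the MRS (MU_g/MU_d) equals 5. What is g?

MU_g = (d−5), MU_d = (g−1).
MRS = (d−5)/(g−1).
Substitute d = 15: MRS = 10/(g − 1). Setting this equal to 5 gives g − 1 = 10/5 = 2, so g = 3.

g = 3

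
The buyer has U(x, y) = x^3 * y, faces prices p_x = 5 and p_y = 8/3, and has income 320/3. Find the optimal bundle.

MU_x = 3·x^2·y and MU_y = x^3.
MRS = MU_x/MU_y = (3/1)·y/x.
Tangency: set MRS = p_x/p_y = 5/(8/3) = 1.875.
So (3/1)·y/x = 1.875, i.e. y = 0.625·x.
Substitute into the budget 5·x + (8/3)·y = 320/3: (20/3)·x = 320/3, so x* = 16.
Then y* = 0.625·16 = 10.

x* = 16, y* = 10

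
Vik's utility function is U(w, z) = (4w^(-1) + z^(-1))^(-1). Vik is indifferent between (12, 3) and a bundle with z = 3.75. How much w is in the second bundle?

w = 10

U depends on (w, z) only through S = 4w^(-1) + z^(-1), so equal utility means equal S. At (12, 3): S = 2/3.
With z = 3.75: 3.75^(-1) = 4/15, so 4w^(-1) = 2/3 − 4/15 = 0.4, i.e. w^(-1) = 0.1.
Hence w = 1/0.1 = 10.
Check: U(10, 3.75) = 1.5.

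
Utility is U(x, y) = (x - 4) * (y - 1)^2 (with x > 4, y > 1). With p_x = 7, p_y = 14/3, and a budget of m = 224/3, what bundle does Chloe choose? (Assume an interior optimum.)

x* = 6, y* = 7

MU_x = (y−1)^2, MU_y = 2·(x−4)·(y−1).
MRS = (1/2)·(y−1)/(x−4).
Tangency: set MRS = p_x/p_y = 7/(14/3) = 1.5.
So (1/2)·(y − 1)/(x − 4) = 1.5, i.e. (y − 1) = 3·(x − 4).
Rewrite the budget in excess-of-subsistence terms: 7·(x − 4) + (14/3)·(y − 1) = 224/3 − 7·4 − (14/3)·1 = 42.
Substituting, 21·(x − 4) = 42, so x − 4 = 2 and x* = 6.
Then y − 1 = 3·2 = 6, so y* = 7.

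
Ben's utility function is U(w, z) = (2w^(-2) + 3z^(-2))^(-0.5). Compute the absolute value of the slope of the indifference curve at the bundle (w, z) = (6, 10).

For CES with ρ = -2, MRS = (2/3)·(z/w)^3.
At (6, 10): MRS = 250/81.
That is, one extra unit of w is worth 250/81 units of z at the margin.

MRS = 250/81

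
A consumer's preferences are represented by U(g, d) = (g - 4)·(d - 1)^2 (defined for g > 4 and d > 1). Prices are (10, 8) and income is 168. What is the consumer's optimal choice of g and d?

g* = 8, d* = 11

MU_g = (d−1)^2, MU_d = 2·(g−4)·(d−1).
MRS = (1/2)·(d−1)/(g−4).
Tangency: set MRS = p_g/p_d = 10/8 = 1.25.
So (1/2)·(d − 1)/(g − 4) = 1.25, i.e. (d − 1) = 2.5·(g − 4).
Rewrite the budget in excess-of-subsistence terms: 10·(g − 4) + 8·(d − 1) = 168 − 10·4 − 8·1 = 120.
Substituting, 30·(g − 4) = 120, so g − 4 = 4 and g* = 8.
Then d − 1 = 2.5·4 = 10, so d* = 11.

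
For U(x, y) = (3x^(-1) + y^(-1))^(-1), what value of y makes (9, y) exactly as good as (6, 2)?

U depends on (x, y) only through S = 3x^(-1) + y^(-1), so equal utility means equal S. At (6, 2): S = 1.
With x = 9: 3·9^(-1) = 1/3, so y^(-1) = 1 − 1/3 = 2/3.
Hence y = 1/(2/3) = 1.5.
Check: U(9, 1.5) = 1.

y = 1.5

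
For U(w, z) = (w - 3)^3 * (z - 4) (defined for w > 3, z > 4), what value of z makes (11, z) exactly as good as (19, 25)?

z = 172

U(19, 25) = 86016.
Set U(11, z) = 86016 and solve.
With w = 11: (11 − 3)^3 = 512, so (z − 4) = 86016/512 = 168.
So z = 4 + 168 = 172.
Check: U(11, 172) = 86016.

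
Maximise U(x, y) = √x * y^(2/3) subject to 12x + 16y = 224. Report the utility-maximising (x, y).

MU_x = 0.5·x^(-0.5)·y^(2/3) and MU_y = 2/3·√x·y^(-1/3).
MRS = MU_x/MU_y = (0.75)·y/x.
Tangency: set MRS = p_x/p_y = 12/16 = 0.75.
So (0.75)·y/x = 0.75, i.e. y = x.
Substitute into the budget 12·x + 16·y = 224: 28·x = 224, so x* = 8.
Then y* = 8.

x* = 8, y* = 8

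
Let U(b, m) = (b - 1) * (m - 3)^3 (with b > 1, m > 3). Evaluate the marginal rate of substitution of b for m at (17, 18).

MRS = 5/16

MU_b = (m−3)^3, MU_m = 3·(b−1)·(m−3)^2.
MRS = (1/3)·(m−3)/(b−1).
At (17, 18): MRS = 5/16.
The indifference curve has slope −5/16 at this bundle.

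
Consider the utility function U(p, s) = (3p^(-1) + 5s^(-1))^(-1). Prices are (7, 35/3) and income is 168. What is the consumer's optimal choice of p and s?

p* = 9, s* = 9

For CES with ρ = -1, MRS = (3/5)·(s/p)^2.
Tangency: set MRS = p_p/p_s = 7/(35/3) = 0.6.
So (s/p)^2 = 1; taking the square root, s/p = 1, i.e. s = p.
Substitute into the budget 7·p + (35/3)·s = 168: (56/3)·p = 168, so p* = 9 and s* = 9.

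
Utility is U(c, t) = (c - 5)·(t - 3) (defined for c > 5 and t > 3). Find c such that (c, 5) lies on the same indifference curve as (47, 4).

c = 26

U(47, 4) = 42.
Set U(c, 5) = 42 and solve.
With t = 5: (5 − 3) = 2, so (c − 5) = 42/2 = 21.
So c = 5 + 21 = 26.
Check: U(26, 5) = 42.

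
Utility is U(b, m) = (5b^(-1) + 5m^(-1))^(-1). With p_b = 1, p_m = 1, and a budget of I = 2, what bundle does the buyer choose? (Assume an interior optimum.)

b* = 1, m* = 1

For CES with ρ = -1, MRS = (m/b)^2.
Tangency: set MRS = p_b/p_m = 1/1 = 1.
So (m/b)^2 = 1; taking the square root, m/b = 1, i.e. m = b.
Substitute into the budget 1·b + 1·m = 2: 2·b = 2, so b* = 1 and m* = 1.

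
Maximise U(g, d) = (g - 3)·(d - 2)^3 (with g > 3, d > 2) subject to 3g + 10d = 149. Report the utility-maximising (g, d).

MU_g = (d−2)^3, MU_d = 3·(g−3)·(d−2)^2.
MRS = (1/3)·(d−2)/(g−3).
Tangency: set MRS = p_g/p_d = 3/10 = 0.3.
So (1/3)·(d − 2)/(g − 3) = 0.3, i.e. (d − 2) = 0.9·(g − 3).
Rewrite the budget in excess-of-subsistence terms: 3·(g − 3) + 10·(d − 2) = 149 − 3·3 − 10·2 = 120.
Substituting, 12·(g − 3) = 120, so g − 3 = 10 and g* = 13.
Then d − 2 = 0.9·10 = 9, so d* = 11.

g* = 13, d* = 11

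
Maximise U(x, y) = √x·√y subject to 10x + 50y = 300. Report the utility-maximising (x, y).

MU_x = 0.5·x^(-0.5)·√y and MU_y = 0.5·√x·y^(-0.5).
MRS = MU_x/MU_y = y/x.
Tangency: set MRS = p_x/p_y = 10/50 = 0.2.
So y/x = 0.2, i.e. y = 0.2·x.
Substitute into the budget 10·x + 50·y = 300: 20·x = 300, so x* = 15.
Then y* = 0.2·15 = 3.

x* = 15, y* = 3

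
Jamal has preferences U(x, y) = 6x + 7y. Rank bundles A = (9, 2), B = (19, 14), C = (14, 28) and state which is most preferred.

Bundle C

Evaluate utility at each bundle:
U(A) = 68.
U(B) = 212.
U(C) = 280.
Highest utility is C, so C ≻ B ≻ A.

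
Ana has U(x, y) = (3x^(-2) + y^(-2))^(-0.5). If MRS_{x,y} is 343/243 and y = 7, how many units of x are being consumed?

x = 9

For CES with ρ = -2, MRS = (3/1)·(y/x)^3.
Setting (3/1)·(7/x)^3 = 343/243 gives (7/x)^3 = 343/729, so 7/x = 7/9 and x = 9.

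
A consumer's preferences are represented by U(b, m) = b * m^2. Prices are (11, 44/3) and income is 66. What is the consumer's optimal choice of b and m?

MU_b = m^2 and MU_m = 2·b·m.
MRS = MU_b/MU_m = (1/2)·m/b.
Tangency: set MRS = p_b/p_m = 11/(44/3) = 0.75.
So (1/2)·m/b = 0.75, i.e. m = 1.5·b.
Substitute into the budget 11·b + (44/3)·m = 66: 33·b = 66, so b* = 2.
Then m* = 1.5·2 = 3.

b* = 2, m* = 3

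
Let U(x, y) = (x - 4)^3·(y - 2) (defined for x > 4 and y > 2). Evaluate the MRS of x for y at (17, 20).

MRS = 54/13

MU_x = 3·(x−4)^2·(y−2), MU_y = (x−4)^3.
MRS = (3/1)·(y−2)/(x−4).
At (17, 20): MRS = 54/13.
The indifference curve has slope −54/13 at this bundle.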